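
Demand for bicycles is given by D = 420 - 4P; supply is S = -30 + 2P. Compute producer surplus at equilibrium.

Equilibrium: 420 - 4P = -30 + 2P gives P* = 75, Q* = 120.
Supply starts at P = 15 (where S = 0).
PS = ½(75 − 15)(120) = 3600.

Producer surplus = 3600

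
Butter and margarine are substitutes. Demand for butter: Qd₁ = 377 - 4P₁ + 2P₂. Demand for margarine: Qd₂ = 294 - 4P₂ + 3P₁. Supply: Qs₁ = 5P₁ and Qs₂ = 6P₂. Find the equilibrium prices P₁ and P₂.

Market 1: 377 - 4P₁ + 2P₂ = 5P₁ → 9P₁ - 2P₂ = 377.
Market 2: 10P₂ - 3P₁ = 294.
Eliminating P₂: 10×(1) + 2×(2) gives 84P₁ = 4358, so P₁ = 2179/42.
Back-substitute into (2): P₂ = (294 + 3×2179/42) / 10 = 1259/28.

P₁ = 2179/42, P₂ = 1259/28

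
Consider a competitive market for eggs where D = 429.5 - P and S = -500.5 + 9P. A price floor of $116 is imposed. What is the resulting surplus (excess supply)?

Equilibrium price would be P* = 93, so the floor at 116 binds.
At P = 116: D = 313.5, S = 543.5.
Surplus = 543.5 − 313.5 = 230.

Surplus = 230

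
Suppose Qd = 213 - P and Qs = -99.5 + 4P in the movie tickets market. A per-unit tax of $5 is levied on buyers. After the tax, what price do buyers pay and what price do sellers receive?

Buyers pay $66.5, sellers receive $61.5

Pre-tax equilibrium: P* = 62.5, Q* = 150.5.
Tax on buyers shifts demand to Qd = 213 − 1(P + 5) = 208 - P.
208 - P = -99.5 + 4P gives seller price Ps = 61.5; buyers pay Pb = 61.5 + 5 = 66.5.
New quantity: Q = 213 − 1(66.5) = 146.5.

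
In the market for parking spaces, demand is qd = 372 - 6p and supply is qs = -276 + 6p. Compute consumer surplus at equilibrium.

Equilibrium: 372 - 6p = -276 + 6p gives p* = 54, q* = 48.
Demand choke price (qd = 0): p = 62.
CS = ½(62 − 54)(48) = 192.

Consumer surplus = 192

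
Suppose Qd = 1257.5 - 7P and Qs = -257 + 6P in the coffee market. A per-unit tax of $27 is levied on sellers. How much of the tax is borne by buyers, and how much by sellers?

Buyers bear 162/13, sellers bear 189/13

Pre-tax equilibrium: P* = 116.5, Q* = 442.
Tax on sellers shifts supply to Qs = -257 + 6(P − 27) = -419 + 6P.
1257.5 - 7P = -419 + 6P gives buyer price Pb = 3353/26; sellers receive Ps = 3353/26 − 27 = 2651/26.
New quantity: Q = 1257.5 − 7(3353/26) = 4612/13.
Buyer burden = 3353/26 − 116.5 = 162/13; seller burden = 116.5 − 2651/26 = 189/13.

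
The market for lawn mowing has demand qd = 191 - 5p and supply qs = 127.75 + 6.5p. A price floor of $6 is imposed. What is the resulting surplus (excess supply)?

Surplus = 5.75

Equilibrium price would be p* = 5.5, so the floor at 6 binds.
At p = 6: qd = 161, qs = 166.75.
Surplus = 166.75 − 161 = 5.75.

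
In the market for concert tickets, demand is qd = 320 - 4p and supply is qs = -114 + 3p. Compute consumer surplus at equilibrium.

Consumer surplus = 648

Equilibrium: 320 - 4p = -114 + 3p gives p* = 62, q* = 72.
Demand choke price (qd = 0): p = 80.
CS = ½(80 − 62)(72) = 648.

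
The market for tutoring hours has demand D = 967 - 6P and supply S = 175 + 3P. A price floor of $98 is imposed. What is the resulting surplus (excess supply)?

Equilibrium price would be P* = 88, so the floor at 98 binds.
At P = 98: D = 379, S = 469.
Surplus = 469 − 379 = 90.

Surplus = 90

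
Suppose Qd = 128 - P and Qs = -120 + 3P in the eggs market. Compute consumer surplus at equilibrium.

Equilibrium: 128 - P = -120 + 3P gives P* = 62, Q* = 66.
Demand choke price (Qd = 0): P = 128.
CS = ½(128 − 62)(66) = 2178.

Consumer surplus = 2178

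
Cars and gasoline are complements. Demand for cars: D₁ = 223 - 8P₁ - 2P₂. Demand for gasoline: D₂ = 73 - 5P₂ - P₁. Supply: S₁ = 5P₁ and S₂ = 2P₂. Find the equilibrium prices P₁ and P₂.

P₁ = 1415/89, P₂ = 726/89

Market 1: 223 - 8P₁ - 2P₂ = 5P₁ → 13P₁ + 2P₂ = 223.
Market 2: 7P₂ + P₁ = 73.
Eliminating P₂: 7×(1) − 2×(2) gives 89P₁ = 1415, so P₁ = 1415/89.
Back-substitute into (2): P₂ = (73 − 1×1415/89) / 7 = 726/89.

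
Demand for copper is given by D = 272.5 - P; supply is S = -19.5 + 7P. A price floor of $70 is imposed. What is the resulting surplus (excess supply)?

Surplus = 268

Equilibrium price would be P* = 36.5, so the floor at 70 binds.
At P = 70: D = 202.5, S = 470.5.
Surplus = 470.5 − 202.5 = 268.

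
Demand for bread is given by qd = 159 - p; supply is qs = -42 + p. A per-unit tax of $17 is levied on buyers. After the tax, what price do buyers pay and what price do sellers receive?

Buyers pay $109, sellers receive $92

Pre-tax equilibrium: p* = 100.5, q* = 58.5.
Tax on buyers shifts demand to qd = 159 − 1(p + 17) = 142 - p.
142 - p = -42 + p gives seller price ps = 92; buyers pay pb = 92 + 17 = 109.
New quantity: q = 159 − 1(109) = 50.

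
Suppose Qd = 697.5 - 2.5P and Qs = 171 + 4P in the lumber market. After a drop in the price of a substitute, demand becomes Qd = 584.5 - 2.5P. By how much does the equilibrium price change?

ΔP = -226/13

Original equilibrium: P* = 81, Q* = 495.
New equilibrium: 584.5 - 2.5P = 171 + 4P, so 413.5 = 6.5P and P' = 827/13; Q' = 584.5 − 2.5(827/13) = 5531/13.
Change in price: 827/13 − 81 = -226/13.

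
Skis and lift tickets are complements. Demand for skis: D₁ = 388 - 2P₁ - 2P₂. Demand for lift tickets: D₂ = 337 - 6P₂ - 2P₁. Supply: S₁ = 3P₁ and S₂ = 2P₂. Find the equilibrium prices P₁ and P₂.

P₁ = 67.5, P₂ = 25.25

Market 1: 388 - 2P₁ - 2P₂ = 3P₁ → 5P₁ + 2P₂ = 388.
Market 2: 8P₂ + 2P₁ = 337.
Eliminating P₂: 8×(1) − 2×(2) gives 36P₁ = 2430, so P₁ = 67.5.
Back-substitute into (2): P₂ = (337 − 2×67.5) / 8 = 25.25.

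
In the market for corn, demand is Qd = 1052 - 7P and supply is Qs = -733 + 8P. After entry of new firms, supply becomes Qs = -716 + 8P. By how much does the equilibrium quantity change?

Original equilibrium: P* = 119, Q* = 219.
New equilibrium: 1052 - 7P = -716 + 8P, so 1768 = 15P and P' = 1768/15; Q' = 1052 − 7(1768/15) = 3404/15.
Change in quantity: 3404/15 − 219 = 119/15.

ΔQ = 119/15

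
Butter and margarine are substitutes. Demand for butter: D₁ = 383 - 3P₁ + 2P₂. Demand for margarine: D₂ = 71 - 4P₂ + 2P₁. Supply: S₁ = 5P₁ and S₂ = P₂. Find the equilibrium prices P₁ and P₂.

P₁ = 2057/36, P₂ = 667/18

Market 1: 383 - 3P₁ + 2P₂ = 5P₁ → 8P₁ - 2P₂ = 383.
Market 2: 5P₂ - 2P₁ = 71.
Eliminating P₂: 5×(1) + 2×(2) gives 36P₁ = 2057, so P₁ = 2057/36.
Back-substitute into (2): P₂ = (71 + 2×2057/36) / 5 = 667/18.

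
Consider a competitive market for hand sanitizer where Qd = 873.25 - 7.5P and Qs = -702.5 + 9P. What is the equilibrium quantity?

Q* = 157

Set Qd = Qs: 873.25 - 7.5P = -702.5 + 9P.
1575.75 = 16.5P, so P* = 95.5.
Q* = 873.25 − 7.5(95.5) = 157.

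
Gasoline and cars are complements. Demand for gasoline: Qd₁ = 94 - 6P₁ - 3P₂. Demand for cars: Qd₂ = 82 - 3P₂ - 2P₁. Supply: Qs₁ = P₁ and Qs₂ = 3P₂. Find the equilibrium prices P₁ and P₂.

Market 1: 94 - 6P₁ - 3P₂ = P₁ → 7P₁ + 3P₂ = 94.
Market 2: 6P₂ + 2P₁ = 82.
Eliminating P₂: 6×(1) − 3×(2) gives 36P₁ = 318, so P₁ = 53/6.
Back-substitute into (2): P₂ = (82 − 2×53/6) / 6 = 193/18.

P₁ = 53/6, P₂ = 193/18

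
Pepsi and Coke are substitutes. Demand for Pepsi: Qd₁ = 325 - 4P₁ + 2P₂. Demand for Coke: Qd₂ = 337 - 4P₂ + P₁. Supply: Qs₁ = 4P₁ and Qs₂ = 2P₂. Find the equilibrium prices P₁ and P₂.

P₁ = 1312/23, P₂ = 3021/46

Market 1: 325 - 4P₁ + 2P₂ = 4P₁ → 8P₁ - 2P₂ = 325.
Market 2: 6P₂ - P₁ = 337.
Eliminating P₂: 6×(1) + 2×(2) gives 46P₁ = 2624, so P₁ = 1312/23.
Back-substitute into (2): P₂ = (337 + 1×1312/23) / 6 = 3021/46.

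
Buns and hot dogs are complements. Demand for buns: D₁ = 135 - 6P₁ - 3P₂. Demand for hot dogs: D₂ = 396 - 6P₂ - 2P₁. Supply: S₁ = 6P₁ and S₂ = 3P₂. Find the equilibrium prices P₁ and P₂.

Market 1: 135 - 6P₁ - 3P₂ = 6P₁ → 12P₁ + 3P₂ = 135.
Market 2: 9P₂ + 2P₁ = 396.
Eliminating P₂: 9×(1) − 3×(2) gives 102P₁ = 27, so P₁ = 9/34.
Back-substitute into (2): P₂ = (396 − 2×9/34) / 9 = 747/17.

P₁ = 9/34, P₂ = 747/17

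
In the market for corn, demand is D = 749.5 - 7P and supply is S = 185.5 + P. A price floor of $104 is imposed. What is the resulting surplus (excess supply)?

Equilibrium price would be P* = 70.5, so the floor at 104 binds.
At P = 104: D = 21.5, S = 289.5.
Surplus = 289.5 − 21.5 = 268.

Surplus = 268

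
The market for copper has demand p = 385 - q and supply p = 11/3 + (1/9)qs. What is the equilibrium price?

p* = 41.8

Set the two price expressions equal: 385 - q = 11/3 + (1/9)q.
1144/3 = (10/9)q, so q* = 343.2.
p* = 385 − (1)(343.2) = 41.8.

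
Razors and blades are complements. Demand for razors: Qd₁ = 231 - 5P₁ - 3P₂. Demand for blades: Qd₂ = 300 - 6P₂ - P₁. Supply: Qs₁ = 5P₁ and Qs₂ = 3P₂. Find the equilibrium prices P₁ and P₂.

Market 1: 231 - 5P₁ - 3P₂ = 5P₁ → 10P₁ + 3P₂ = 231.
Market 2: 9P₂ + P₁ = 300.
Eliminating P₂: 9×(1) − 3×(2) gives 87P₁ = 1179, so P₁ = 393/29.
Back-substitute into (2): P₂ = (300 − 1×393/29) / 9 = 923/29.

P₁ = 393/29, P₂ = 923/29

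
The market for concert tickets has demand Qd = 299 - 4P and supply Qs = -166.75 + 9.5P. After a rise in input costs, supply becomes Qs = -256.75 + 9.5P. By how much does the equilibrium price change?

Original equilibrium: P* = 34.5, Q* = 161.
New equilibrium: 299 - 4P = -256.75 + 9.5P, so 555.75 = 13.5P and P' = 247/6; Q' = 299 − 4(247/6) = 403/3.
Change in price: 247/6 − 34.5 = 20/3.

ΔP = 20/3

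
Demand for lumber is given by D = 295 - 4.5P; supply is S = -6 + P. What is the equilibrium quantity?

Set D = S: 295 - 4.5P = -6 + P.
301 = 5.5P, so P* = 602/11.
Q* = 295 − 4.5(602/11) = 536/11.

Q* = 536/11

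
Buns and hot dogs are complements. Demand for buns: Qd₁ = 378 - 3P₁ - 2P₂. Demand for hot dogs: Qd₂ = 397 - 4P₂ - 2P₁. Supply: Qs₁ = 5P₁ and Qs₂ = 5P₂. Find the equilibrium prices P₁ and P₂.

Market 1: 378 - 3P₁ - 2P₂ = 5P₁ → 8P₁ + 2P₂ = 378.
Market 2: 9P₂ + 2P₁ = 397.
Eliminating P₂: 9×(1) − 2×(2) gives 68P₁ = 2608, so P₁ = 652/17.
Back-substitute into (2): P₂ = (397 − 2×652/17) / 9 = 605/17.

P₁ = 652/17, P₂ = 605/17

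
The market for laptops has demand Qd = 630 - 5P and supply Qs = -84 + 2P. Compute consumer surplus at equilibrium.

Equilibrium: 630 - 5P = -84 + 2P gives P* = 102, Q* = 120.
Demand choke price (Qd = 0): P = 126.
CS = ½(126 − 102)(120) = 1440.

Consumer surplus = 1440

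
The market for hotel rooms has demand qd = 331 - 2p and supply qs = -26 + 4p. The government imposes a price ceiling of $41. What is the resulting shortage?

Shortage = 111

Equilibrium price would be p* = 59.5, so the ceiling at 41 binds.
At p = 41: qd = 331 − 2(41) = 249, qs = -26 + 4(41) = 138.
Shortage = 249 − 138 = 111.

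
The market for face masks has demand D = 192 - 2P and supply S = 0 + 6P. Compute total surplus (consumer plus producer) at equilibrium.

Equilibrium: 192 - 2P = 0 + 6P gives P* = 24, Q* = 144.
Demand choke price: P = 96; supply starts at P = 0.
CS = ½(96 − 24)(144) = 5184; PS = ½(24 − 0)(144) = 1728.

Total surplus = 6912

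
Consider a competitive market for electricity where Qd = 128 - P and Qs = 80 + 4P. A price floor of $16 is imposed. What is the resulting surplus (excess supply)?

Equilibrium price would be P* = 9.6, so the floor at 16 binds.
At P = 16: Qd = 112, Qs = 144.
Surplus = 144 − 112 = 32.

Surplus = 32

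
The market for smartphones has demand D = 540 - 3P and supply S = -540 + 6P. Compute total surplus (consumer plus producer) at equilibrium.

Equilibrium: 540 - 3P = -540 + 6P gives P* = 120, Q* = 180.
Demand choke price: P = 180; supply starts at P = 90.
CS = ½(180 − 120)(180) = 5400; PS = ½(120 − 90)(180) = 2700.

Total surplus = 8100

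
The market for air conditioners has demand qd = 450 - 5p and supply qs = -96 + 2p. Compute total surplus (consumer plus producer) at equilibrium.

Equilibrium: 450 - 5p = -96 + 2p gives p* = 78, q* = 60.
Demand choke price: p = 90; supply starts at p = 48.
CS = ½(90 − 78)(60) = 360; PS = ½(78 − 48)(60) = 900.

Total surplus = 1260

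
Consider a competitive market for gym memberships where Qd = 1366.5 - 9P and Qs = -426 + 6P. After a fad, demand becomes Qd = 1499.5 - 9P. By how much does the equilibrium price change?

Original equilibrium: P* = 119.5, Q* = 291.
New equilibrium: 1499.5 - 9P = -426 + 6P, so 1925.5 = 15P and P' = 3851/30; Q' = 1499.5 − 9(3851/30) = 344.2.
Change in price: 3851/30 − 119.5 = 133/15.

ΔP = 133/15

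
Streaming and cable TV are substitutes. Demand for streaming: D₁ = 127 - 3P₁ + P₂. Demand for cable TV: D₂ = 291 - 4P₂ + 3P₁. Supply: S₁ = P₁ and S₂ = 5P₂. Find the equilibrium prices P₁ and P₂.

P₁ = 478/11, P₂ = 515/11

Market 1: 127 - 3P₁ + P₂ = P₁ → 4P₁ - P₂ = 127.
Market 2: 9P₂ - 3P₁ = 291.
Eliminating P₂: 9×(1) + 1×(2) gives 33P₁ = 1434, so P₁ = 478/11.
Back-substitute into (2): P₂ = (291 + 3×478/11) / 9 = 515/11.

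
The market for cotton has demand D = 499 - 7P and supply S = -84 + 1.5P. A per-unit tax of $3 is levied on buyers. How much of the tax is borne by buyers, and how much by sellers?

Buyers bear 9/17, sellers bear 42/17

Pre-tax equilibrium: P* = 1166/17, Q* = 321/17.
Tax on buyers shifts demand to D = 499 − 7(P + 3) = 478 - 7P.
478 - 7P = -84 + 1.5P gives seller price Ps = 1124/17; buyers pay Pb = 1124/17 + 3 = 1175/17.
New quantity: Q = 499 − 7(1175/17) = 258/17.
Buyer burden = 1175/17 − 1166/17 = 9/17; seller burden = 1166/17 − 1124/17 = 42/17.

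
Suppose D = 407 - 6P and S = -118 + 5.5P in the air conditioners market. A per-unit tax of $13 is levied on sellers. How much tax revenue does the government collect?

Pre-tax equilibrium: P* = 1050/23, Q* = 3061/23.
Tax on sellers shifts supply to S = -118 + 5.5(P − 13) = -189.5 + 5.5P.
407 - 6P = -189.5 + 5.5P gives buyer price Pb = 1193/23; sellers receive Ps = 1193/23 − 13 = 894/23.
New quantity: Q = 407 − 6(1193/23) = 2203/23.
Revenue = 13 × 2203/23 = 28639/23.

Tax revenue = 28639/23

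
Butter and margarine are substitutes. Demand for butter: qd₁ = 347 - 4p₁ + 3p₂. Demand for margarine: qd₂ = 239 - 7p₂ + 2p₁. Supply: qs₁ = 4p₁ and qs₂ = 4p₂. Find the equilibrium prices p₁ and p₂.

p₁ = 2267/41, p₂ = 1303/41

Market 1: 347 - 4p₁ + 3p₂ = 4p₁ → 8p₁ - 3p₂ = 347.
Market 2: 11p₂ - 2p₁ = 239.
Eliminating p₂: 11×(1) + 3×(2) gives 82p₁ = 4534, so p₁ = 2267/41.
Back-substitute into (2): p₂ = (239 + 2×2267/41) / 11 = 1303/41.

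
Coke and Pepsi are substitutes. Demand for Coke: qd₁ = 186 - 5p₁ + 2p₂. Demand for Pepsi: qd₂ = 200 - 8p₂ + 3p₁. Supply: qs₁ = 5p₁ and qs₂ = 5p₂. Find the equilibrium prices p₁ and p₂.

p₁ = 1409/62, p₂ = 1279/62

Market 1: 186 - 5p₁ + 2p₂ = 5p₁ → 10p₁ - 2p₂ = 186.
Market 2: 13p₂ - 3p₁ = 200.
Eliminating p₂: 13×(1) + 2×(2) gives 124p₁ = 2818, so p₁ = 1409/62.
Back-substitute into (2): p₂ = (200 + 3×1409/62) / 13 = 1279/62.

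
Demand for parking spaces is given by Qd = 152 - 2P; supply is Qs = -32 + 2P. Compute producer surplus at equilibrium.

Producer surplus = 900

Equilibrium: 152 - 2P = -32 + 2P gives P* = 46, Q* = 60.
Supply starts at P = 16 (where Qs = 0).
PS = ½(46 − 16)(60) = 900.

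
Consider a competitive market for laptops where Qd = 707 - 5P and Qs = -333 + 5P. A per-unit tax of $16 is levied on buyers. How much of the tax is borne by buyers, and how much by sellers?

Buyers bear $8, sellers bear $8

Pre-tax equilibrium: P* = 104, Q* = 187.
Tax on buyers shifts demand to Qd = 707 − 5(P + 16) = 627 - 5P.
627 - 5P = -333 + 5P gives seller price Ps = 96; buyers pay Pb = 96 + 16 = 112.
New quantity: Q = 707 − 5(112) = 147.
Buyer burden = 112 − 104 = 8; seller burden = 104 − 96 = 8.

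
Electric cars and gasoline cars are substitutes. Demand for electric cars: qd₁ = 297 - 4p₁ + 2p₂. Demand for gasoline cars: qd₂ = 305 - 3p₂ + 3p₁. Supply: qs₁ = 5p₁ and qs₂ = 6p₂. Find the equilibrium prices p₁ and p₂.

p₁ = 3283/75, p₂ = 48.48

Market 1: 297 - 4p₁ + 2p₂ = 5p₁ → 9p₁ - 2p₂ = 297.
Market 2: 9p₂ - 3p₁ = 305.
Eliminating p₂: 9×(1) + 2×(2) gives 75p₁ = 3283, so p₁ = 3283/75.
Back-substitute into (2): p₂ = (305 + 3×3283/75) / 9 = 48.48.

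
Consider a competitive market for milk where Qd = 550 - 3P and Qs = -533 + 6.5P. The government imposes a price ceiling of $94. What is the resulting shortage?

Shortage = 190

Equilibrium price would be P* = 114, so the ceiling at 94 binds.
At P = 94: Qd = 550 − 3(94) = 268, Qs = -533 + 6.5(94) = 78.
Shortage = 268 − 78 = 190.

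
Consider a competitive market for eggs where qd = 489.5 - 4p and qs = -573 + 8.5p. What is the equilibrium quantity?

Set qd = qs: 489.5 - 4p = -573 + 8.5p.
1062.5 = 12.5p, so p* = 85.
q* = 489.5 − 4(85) = 149.5.

q* = 149.5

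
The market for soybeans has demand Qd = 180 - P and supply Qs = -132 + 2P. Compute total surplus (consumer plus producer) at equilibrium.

Total surplus = 4332

Equilibrium: 180 - P = -132 + 2P gives P* = 104, Q* = 76.
Demand choke price: P = 180; supply starts at P = 66.
CS = ½(180 − 104)(76) = 2888; PS = ½(104 − 66)(76) = 1444.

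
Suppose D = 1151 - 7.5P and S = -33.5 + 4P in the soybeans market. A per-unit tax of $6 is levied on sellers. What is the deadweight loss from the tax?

Pre-tax equilibrium: P* = 103, Q* = 378.5.
Tax on sellers shifts supply to S = -33.5 + 4(P − 6) = -57.5 + 4P.
1151 - 7.5P = -57.5 + 4P gives buyer price Pb = 2417/23; sellers receive Ps = 2417/23 − 6 = 2279/23.
New quantity: Q = 1151 − 7.5(2417/23) = 16691/46.
DWL = ½ × 6 × (378.5 − 16691/46) = 1080/23.

Deadweight loss = 1080/23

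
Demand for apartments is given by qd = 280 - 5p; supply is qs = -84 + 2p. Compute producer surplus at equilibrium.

Producer surplus = 100

Equilibrium: 280 - 5p = -84 + 2p gives p* = 52, q* = 20.
Supply starts at p = 42 (where qs = 0).
PS = ½(52 − 42)(20) = 100.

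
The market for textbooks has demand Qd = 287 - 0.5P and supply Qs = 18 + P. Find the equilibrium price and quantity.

Set Qd = Qs: 287 - 0.5P = 18 + P.
269 = 1.5P, so P* = 538/3.
Q* = 287 − 0.5(538/3) = 592/3.

P* = 538/3, Q* = 592/3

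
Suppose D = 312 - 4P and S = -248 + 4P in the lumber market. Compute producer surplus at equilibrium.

Producer surplus = 128

Equilibrium: 312 - 4P = -248 + 4P gives P* = 70, Q* = 32.
Supply starts at P = 62 (where S = 0).
PS = ½(70 − 62)(32) = 128.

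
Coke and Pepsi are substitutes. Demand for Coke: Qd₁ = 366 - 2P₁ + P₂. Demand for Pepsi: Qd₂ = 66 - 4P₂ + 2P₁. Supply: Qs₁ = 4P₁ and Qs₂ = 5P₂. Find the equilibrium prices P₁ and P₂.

P₁ = 840/13, P₂ = 282/13

Market 1: 366 - 2P₁ + P₂ = 4P₁ → 6P₁ - P₂ = 366.
Market 2: 9P₂ - 2P₁ = 66.
Eliminating P₂: 9×(1) + 1×(2) gives 52P₁ = 3360, so P₁ = 840/13.
Back-substitute into (2): P₂ = (66 + 2×840/13) / 9 = 282/13.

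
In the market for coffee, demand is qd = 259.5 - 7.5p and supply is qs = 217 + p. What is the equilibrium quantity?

Set qd = qs: 259.5 - 7.5p = 217 + p.
42.5 = 8.5p, so p* = 5.
q* = 259.5 − 7.5(5) = 222.

q* = 222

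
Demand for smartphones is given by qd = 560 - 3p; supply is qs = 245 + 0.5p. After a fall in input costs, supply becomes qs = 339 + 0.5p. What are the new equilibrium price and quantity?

Original equilibrium: p* = 90, q* = 290.
New equilibrium: 560 - 3p = 339 + 0.5p, so 221 = 3.5p and p' = 442/7; q' = 560 − 3(442/7) = 2594/7.

p' = 442/7, q' = 2594/7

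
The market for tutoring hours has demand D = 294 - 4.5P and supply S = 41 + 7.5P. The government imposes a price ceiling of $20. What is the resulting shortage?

Shortage = 13

Equilibrium price would be P* = 253/12, so the ceiling at 20 binds.
At P = 20: D = 294 − 4.5(20) = 204, S = 41 + 7.5(20) = 191.
Shortage = 204 − 191 = 13.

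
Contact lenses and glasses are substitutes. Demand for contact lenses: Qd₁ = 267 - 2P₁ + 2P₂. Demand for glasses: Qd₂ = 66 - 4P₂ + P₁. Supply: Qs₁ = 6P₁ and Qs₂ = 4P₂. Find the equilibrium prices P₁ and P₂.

Market 1: 267 - 2P₁ + 2P₂ = 6P₁ → 8P₁ - 2P₂ = 267.
Market 2: 8P₂ - P₁ = 66.
Eliminating P₂: 8×(1) + 2×(2) gives 62P₁ = 2268, so P₁ = 1134/31.
Back-substitute into (2): P₂ = (66 + 1×1134/31) / 8 = 795/62.

P₁ = 1134/31, P₂ = 795/62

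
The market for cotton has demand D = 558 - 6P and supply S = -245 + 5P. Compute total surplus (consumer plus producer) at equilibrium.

Total surplus = 2640

Equilibrium: 558 - 6P = -245 + 5P gives P* = 73, Q* = 120.
Demand choke price: P = 93; supply starts at P = 49.
CS = ½(93 − 73)(120) = 1200; PS = ½(73 − 49)(120) = 1440.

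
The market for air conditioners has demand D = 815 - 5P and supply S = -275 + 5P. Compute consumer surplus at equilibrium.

Consumer surplus = 7290

Equilibrium: 815 - 5P = -275 + 5P gives P* = 109, Q* = 270.
Demand choke price (D = 0): P = 163.
CS = ½(163 − 109)(270) = 7290.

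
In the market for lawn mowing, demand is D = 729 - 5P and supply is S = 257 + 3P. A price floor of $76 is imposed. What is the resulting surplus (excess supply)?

Equilibrium price would be P* = 59, so the floor at 76 binds.
At P = 76: D = 349, S = 485.
Surplus = 485 − 349 = 136.

Surplus = 136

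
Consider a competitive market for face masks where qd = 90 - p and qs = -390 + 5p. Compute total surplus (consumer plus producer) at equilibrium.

Equilibrium: 90 - p = -390 + 5p gives p* = 80, q* = 10.
Demand choke price: p = 90; supply starts at p = 78.
CS = ½(90 − 80)(10) = 50; PS = ½(80 − 78)(10) = 10.

Total surplus = 60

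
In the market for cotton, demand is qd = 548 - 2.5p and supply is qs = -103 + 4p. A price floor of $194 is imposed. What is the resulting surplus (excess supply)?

Equilibrium price would be p* = 1302/13, so the floor at 194 binds.
At p = 194: qd = 63, qs = 673.
Surplus = 673 − 63 = 610.

Surplus = 610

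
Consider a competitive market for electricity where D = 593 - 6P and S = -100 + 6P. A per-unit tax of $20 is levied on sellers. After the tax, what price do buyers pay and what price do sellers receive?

Pre-tax equilibrium: P* = 57.75, Q* = 246.5.
Tax on sellers shifts supply to S = -100 + 6(P − 20) = -220 + 6P.
593 - 6P = -220 + 6P gives buyer price Pb = 67.75; sellers receive Ps = 67.75 − 20 = 47.75.
New quantity: Q = 593 − 6(67.75) = 186.5.

Buyers pay $67.75, sellers receive $47.75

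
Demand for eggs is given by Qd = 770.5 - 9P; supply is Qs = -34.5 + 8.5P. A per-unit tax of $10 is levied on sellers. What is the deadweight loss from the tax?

Pre-tax equilibrium: P* = 46, Q* = 356.5.
Tax on sellers shifts supply to Qs = -34.5 + 8.5(P − 10) = -119.5 + 8.5P.
770.5 - 9P = -119.5 + 8.5P gives buyer price Pb = 356/7; sellers receive Ps = 356/7 − 10 = 286/7.
New quantity: Q = 770.5 − 9(356/7) = 4379/14.
DWL = ½ × 10 × (356.5 − 4379/14) = 1530/7.

Deadweight loss = 1530/7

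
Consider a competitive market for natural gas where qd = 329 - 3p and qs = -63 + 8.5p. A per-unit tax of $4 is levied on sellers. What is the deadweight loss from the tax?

Pre-tax equilibrium: p* = 784/23, q* = 5215/23.
Tax on sellers shifts supply to qs = -63 + 8.5(p − 4) = -97 + 8.5p.
329 - 3p = -97 + 8.5p gives buyer price pb = 852/23; sellers receive ps = 852/23 − 4 = 760/23.
New quantity: q = 329 − 3(852/23) = 5011/23.
DWL = ½ × 4 × (5215/23 − 5011/23) = 408/23.

Deadweight loss = 408/23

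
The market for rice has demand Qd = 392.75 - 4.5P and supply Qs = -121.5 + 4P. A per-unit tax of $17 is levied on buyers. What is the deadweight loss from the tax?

Deadweight loss = 306

Pre-tax equilibrium: P* = 60.5, Q* = 120.5.
Tax on buyers shifts demand to Qd = 392.75 − 4.5(P + 17) = 316.25 - 4.5P.
316.25 - 4.5P = -121.5 + 4P gives seller price Ps = 51.5; buyers pay Pb = 51.5 + 17 = 68.5.
New quantity: Q = 392.75 − 4.5(68.5) = 84.5.
DWL = ½ × 17 × (120.5 − 84.5) = 306.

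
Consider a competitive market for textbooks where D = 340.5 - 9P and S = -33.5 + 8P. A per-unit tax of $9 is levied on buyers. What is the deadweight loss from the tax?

Deadweight loss = 2916/17

Pre-tax equilibrium: P* = 22, Q* = 142.5.
Tax on buyers shifts demand to D = 340.5 − 9(P + 9) = 259.5 - 9P.
259.5 - 9P = -33.5 + 8P gives seller price Ps = 293/17; buyers pay Pb = 293/17 + 9 = 446/17.
New quantity: Q = 340.5 − 9(446/17) = 3549/34.
DWL = ½ × 9 × (142.5 − 3549/34) = 2916/17.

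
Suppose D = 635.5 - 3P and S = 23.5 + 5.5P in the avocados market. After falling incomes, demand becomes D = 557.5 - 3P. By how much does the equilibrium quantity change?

ΔQ = -858/17

Original equilibrium: P* = 72, Q* = 419.5.
New equilibrium: 557.5 - 3P = 23.5 + 5.5P, so 534 = 8.5P and P' = 1068/17; Q' = 557.5 − 3(1068/17) = 12547/34.
Change in quantity: 12547/34 − 419.5 = -858/17.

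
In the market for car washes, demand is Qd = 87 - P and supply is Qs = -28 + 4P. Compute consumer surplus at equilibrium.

Equilibrium: 87 - P = -28 + 4P gives P* = 23, Q* = 64.
Demand choke price (Qd = 0): P = 87.
CS = ½(87 − 23)(64) = 2048.

Consumer surplus = 2048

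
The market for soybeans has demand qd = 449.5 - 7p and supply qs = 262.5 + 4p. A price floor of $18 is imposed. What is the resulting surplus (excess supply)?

Equilibrium price would be p* = 17, so the floor at 18 binds.
At p = 18: qd = 323.5, qs = 334.5.
Surplus = 334.5 − 323.5 = 11.

Surplus = 11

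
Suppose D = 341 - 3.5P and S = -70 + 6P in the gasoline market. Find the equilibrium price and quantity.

P* = 822/19, Q* = 3602/19

Set D = S: 341 - 3.5P = -70 + 6P.
411 = 9.5P, so P* = 822/19.
Q* = 341 − 3.5(822/19) = 3602/19.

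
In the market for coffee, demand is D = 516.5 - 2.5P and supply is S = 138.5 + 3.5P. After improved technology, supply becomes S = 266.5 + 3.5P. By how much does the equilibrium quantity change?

ΔQ = 160/3

Original equilibrium: P* = 63, Q* = 359.
New equilibrium: 516.5 - 2.5P = 266.5 + 3.5P, so 250 = 6P and P' = 125/3; Q' = 516.5 − 2.5(125/3) = 1237/3.
Change in quantity: 1237/3 − 359 = 160/3.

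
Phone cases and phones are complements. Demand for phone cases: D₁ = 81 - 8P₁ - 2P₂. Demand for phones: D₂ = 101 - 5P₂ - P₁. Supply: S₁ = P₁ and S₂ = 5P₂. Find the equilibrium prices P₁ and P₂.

P₁ = 76/11, P₂ = 207/22

Market 1: 81 - 8P₁ - 2P₂ = P₁ → 9P₁ + 2P₂ = 81.
Market 2: 10P₂ + P₁ = 101.
Eliminating P₂: 10×(1) − 2×(2) gives 88P₁ = 608, so P₁ = 76/11.
Back-substitute into (2): P₂ = (101 − 1×76/11) / 10 = 207/22.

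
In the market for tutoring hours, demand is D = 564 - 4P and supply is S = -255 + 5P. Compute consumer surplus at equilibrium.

Consumer surplus = 5000

Equilibrium: 564 - 4P = -255 + 5P gives P* = 91, Q* = 200.
Demand choke price (D = 0): P = 141.
CS = ½(141 − 91)(200) = 5000.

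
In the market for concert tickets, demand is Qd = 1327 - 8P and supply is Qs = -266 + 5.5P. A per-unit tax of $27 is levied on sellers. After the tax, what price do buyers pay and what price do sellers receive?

Buyers pay $129, sellers receive $102

Pre-tax equilibrium: P* = 118, Q* = 383.
Tax on sellers shifts supply to Qs = -266 + 5.5(P − 27) = -414.5 + 5.5P.
1327 - 8P = -414.5 + 5.5P gives buyer price Pb = 129; sellers receive Ps = 129 − 27 = 102.
New quantity: Q = 1327 − 8(129) = 295.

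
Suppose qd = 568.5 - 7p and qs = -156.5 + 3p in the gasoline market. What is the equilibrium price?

Set qd = qs: 568.5 - 7p = -156.5 + 3p.
725 = 10p, so p* = 72.5.
q* = 568.5 − 7(72.5) = 61.

p* = 72.5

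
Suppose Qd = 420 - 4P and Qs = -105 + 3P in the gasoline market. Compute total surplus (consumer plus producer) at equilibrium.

Equilibrium: 420 - 4P = -105 + 3P gives P* = 75, Q* = 120.
Demand choke price: P = 105; supply starts at P = 35.
CS = ½(105 − 75)(120) = 1800; PS = ½(75 − 35)(120) = 2400.

Total surplus = 4200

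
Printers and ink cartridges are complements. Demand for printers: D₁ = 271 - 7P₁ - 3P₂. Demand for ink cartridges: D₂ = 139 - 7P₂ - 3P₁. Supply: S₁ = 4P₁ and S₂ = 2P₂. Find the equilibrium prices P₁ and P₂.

Market 1: 271 - 7P₁ - 3P₂ = 4P₁ → 11P₁ + 3P₂ = 271.
Market 2: 9P₂ + 3P₁ = 139.
Eliminating P₂: 9×(1) − 3×(2) gives 90P₁ = 2022, so P₁ = 337/15.
Back-substitute into (2): P₂ = (139 − 3×337/15) / 9 = 358/45.

P₁ = 337/15, P₂ = 358/45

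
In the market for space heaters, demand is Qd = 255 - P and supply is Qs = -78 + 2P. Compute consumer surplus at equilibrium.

Consumer surplus = 10368

Equilibrium: 255 - P = -78 + 2P gives P* = 111, Q* = 144.
Demand choke price (Qd = 0): P = 255.
CS = ½(255 − 111)(144) = 10368.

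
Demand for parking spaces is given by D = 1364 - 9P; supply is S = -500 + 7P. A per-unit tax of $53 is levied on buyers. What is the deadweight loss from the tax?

Deadweight loss = 5530.21875

Pre-tax equilibrium: P* = 116.5, Q* = 315.5.
Tax on buyers shifts demand to D = 1364 − 9(P + 53) = 887 - 9P.
887 - 9P = -500 + 7P gives seller price Ps = 86.6875; buyers pay Pb = 86.6875 + 53 = 139.6875.
New quantity: Q = 1364 − 9(139.6875) = 106.8125.
DWL = ½ × 53 × (315.5 − 106.8125) = 5530.21875.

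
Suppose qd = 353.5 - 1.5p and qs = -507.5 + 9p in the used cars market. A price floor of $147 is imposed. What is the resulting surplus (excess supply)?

Surplus = 682.5

Equilibrium price would be p* = 82, so the floor at 147 binds.
At p = 147: qd = 133, qs = 815.5.
Surplus = 815.5 − 133 = 682.5.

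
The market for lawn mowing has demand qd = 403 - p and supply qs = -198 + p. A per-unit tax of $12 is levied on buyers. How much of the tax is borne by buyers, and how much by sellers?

Buyers bear $6, sellers bear $6

Pre-tax equilibrium: p* = 300.5, q* = 102.5.
Tax on buyers shifts demand to qd = 403 − 1(p + 12) = 391 - p.
391 - p = -198 + p gives seller price ps = 294.5; buyers pay pb = 294.5 + 12 = 306.5.
New quantity: q = 403 − 1(306.5) = 96.5.
Buyer burden = 306.5 − 300.5 = 6; seller burden = 300.5 − 294.5 = 6.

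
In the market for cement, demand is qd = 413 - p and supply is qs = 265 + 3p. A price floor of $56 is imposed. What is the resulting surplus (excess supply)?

Surplus = 76

Equilibrium price would be p* = 37, so the floor at 56 binds.
At p = 56: qd = 357, qs = 433.
Surplus = 433 − 357 = 76.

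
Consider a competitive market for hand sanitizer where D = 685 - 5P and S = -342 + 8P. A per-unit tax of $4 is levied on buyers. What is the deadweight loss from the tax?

Deadweight loss = 320/13

Pre-tax equilibrium: P* = 79, Q* = 290.
Tax on buyers shifts demand to D = 685 − 5(P + 4) = 665 - 5P.
665 - 5P = -342 + 8P gives seller price Ps = 1007/13; buyers pay Pb = 1007/13 + 4 = 1059/13.
New quantity: Q = 685 − 5(1059/13) = 3610/13.
DWL = ½ × 4 × (290 − 3610/13) = 320/13.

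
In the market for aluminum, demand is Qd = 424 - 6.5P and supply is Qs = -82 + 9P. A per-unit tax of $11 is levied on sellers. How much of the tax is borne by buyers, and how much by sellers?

Pre-tax equilibrium: P* = 1012/31, Q* = 6566/31.
Tax on sellers shifts supply to Qs = -82 + 9(P − 11) = -181 + 9P.
424 - 6.5P = -181 + 9P gives buyer price Pb = 1210/31; sellers receive Ps = 1210/31 − 11 = 869/31.
New quantity: Q = 424 − 6.5(1210/31) = 5279/31.
Buyer burden = 1210/31 − 1012/31 = 198/31; seller burden = 1012/31 − 869/31 = 143/31.

Buyers bear 198/31, sellers bear 143/31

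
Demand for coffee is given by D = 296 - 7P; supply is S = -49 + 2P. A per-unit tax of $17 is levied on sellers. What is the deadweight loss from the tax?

Deadweight loss = 2023/9

Pre-tax equilibrium: P* = 115/3, Q* = 83/3.
Tax on sellers shifts supply to S = -49 + 2(P − 17) = -83 + 2P.
296 - 7P = -83 + 2P gives buyer price Pb = 379/9; sellers receive Ps = 379/9 − 17 = 226/9.
New quantity: Q = 296 − 7(379/9) = 11/9.
DWL = ½ × 17 × (83/3 − 11/9) = 2023/9.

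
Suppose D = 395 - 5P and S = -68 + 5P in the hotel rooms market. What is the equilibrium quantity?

Q* = 163.5

Set D = S: 395 - 5P = -68 + 5P.
463 = 10P, so P* = 46.3.
Q* = 395 − 5(46.3) = 163.5.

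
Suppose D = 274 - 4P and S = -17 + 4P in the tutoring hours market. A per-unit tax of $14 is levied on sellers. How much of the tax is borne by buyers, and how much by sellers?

Pre-tax equilibrium: P* = 36.375, Q* = 128.5.
Tax on sellers shifts supply to S = -17 + 4(P − 14) = -73 + 4P.
274 - 4P = -73 + 4P gives buyer price Pb = 43.375; sellers receive Ps = 43.375 − 14 = 29.375.
New quantity: Q = 274 − 4(43.375) = 100.5.
Buyer burden = 43.375 − 36.375 = 7; seller burden = 36.375 − 29.375 = 7.

Buyers bear $7, sellers bear $7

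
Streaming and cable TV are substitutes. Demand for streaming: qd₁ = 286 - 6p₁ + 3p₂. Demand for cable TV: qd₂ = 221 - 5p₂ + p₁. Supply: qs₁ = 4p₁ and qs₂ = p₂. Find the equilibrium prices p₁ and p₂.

p₁ = 793/19, p₂ = 832/19

Market 1: 286 - 6p₁ + 3p₂ = 4p₁ → 10p₁ - 3p₂ = 286.
Market 2: 6p₂ - p₁ = 221.
Eliminating p₂: 6×(1) + 3×(2) gives 57p₁ = 2379, so p₁ = 793/19.
Back-substitute into (2): p₂ = (221 + 1×793/19) / 6 = 832/19.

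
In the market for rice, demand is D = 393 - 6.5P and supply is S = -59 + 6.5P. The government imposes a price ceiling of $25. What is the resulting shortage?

Shortage = 127

Equilibrium price would be P* = 452/13, so the ceiling at 25 binds.
At P = 25: D = 393 − 6.5(25) = 230.5, S = -59 + 6.5(25) = 103.5.
Shortage = 230.5 − 103.5 = 127.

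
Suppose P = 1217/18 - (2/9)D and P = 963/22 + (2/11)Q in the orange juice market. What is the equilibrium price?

Set the two price expressions equal: 1217/18 - (2/9)Q = 963/22 + (2/11)Q.
2360/99 = (40/99)Q, so Q* = 59.
P* = 1217/18 − (2/9)(59) = 54.5.

P* = 54.5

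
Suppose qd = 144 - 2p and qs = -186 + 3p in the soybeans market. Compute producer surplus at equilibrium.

Equilibrium: 144 - 2p = -186 + 3p gives p* = 66, q* = 12.
Supply starts at p = 62 (where qs = 0).
PS = ½(66 − 62)(12) = 24.

Producer surplus = 24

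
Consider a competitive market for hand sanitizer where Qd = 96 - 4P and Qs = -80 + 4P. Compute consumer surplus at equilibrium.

Equilibrium: 96 - 4P = -80 + 4P gives P* = 22, Q* = 8.
Demand choke price (Qd = 0): P = 24.
CS = ½(24 − 22)(8) = 8.

Consumer surplus = 8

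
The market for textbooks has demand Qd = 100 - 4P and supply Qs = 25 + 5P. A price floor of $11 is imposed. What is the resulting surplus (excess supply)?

Equilibrium price would be P* = 25/3, so the floor at 11 binds.
At P = 11: Qd = 56, Qs = 80.
Surplus = 80 − 56 = 24.

Surplus = 24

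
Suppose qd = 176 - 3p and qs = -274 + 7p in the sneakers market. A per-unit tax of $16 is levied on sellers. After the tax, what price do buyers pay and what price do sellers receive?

Buyers pay $56.2, sellers receive $40.2

Pre-tax equilibrium: p* = 45, q* = 41.
Tax on sellers shifts supply to qs = -274 + 7(p − 16) = -386 + 7p.
176 - 3p = -386 + 7p gives buyer price pb = 56.2; sellers receive ps = 56.2 − 16 = 40.2.
New quantity: q = 176 − 3(56.2) = 7.4.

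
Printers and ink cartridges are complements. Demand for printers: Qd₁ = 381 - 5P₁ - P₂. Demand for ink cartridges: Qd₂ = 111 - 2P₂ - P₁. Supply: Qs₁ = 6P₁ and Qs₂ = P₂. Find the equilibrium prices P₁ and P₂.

Market 1: 381 - 5P₁ - P₂ = 6P₁ → 11P₁ + P₂ = 381.
Market 2: 3P₂ + P₁ = 111.
Eliminating P₂: 3×(1) − 1×(2) gives 32P₁ = 1032, so P₁ = 32.25.
Back-substitute into (2): P₂ = (111 − 1×32.25) / 3 = 26.25.

P₁ = 32.25, P₂ = 26.25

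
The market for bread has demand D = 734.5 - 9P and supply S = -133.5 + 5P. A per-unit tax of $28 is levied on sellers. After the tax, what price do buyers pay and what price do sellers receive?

Buyers pay $72, sellers receive $44

Pre-tax equilibrium: P* = 62, Q* = 176.5.
Tax on sellers shifts supply to S = -133.5 + 5(P − 28) = -273.5 + 5P.
734.5 - 9P = -273.5 + 5P gives buyer price Pb = 72; sellers receive Ps = 72 − 28 = 44.
New quantity: Q = 734.5 − 9(72) = 86.5.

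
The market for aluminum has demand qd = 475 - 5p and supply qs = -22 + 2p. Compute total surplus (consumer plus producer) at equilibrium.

Equilibrium: 475 - 5p = -22 + 2p gives p* = 71, q* = 120.
Demand choke price: p = 95; supply starts at p = 11.
CS = ½(95 − 71)(120) = 1440; PS = ½(71 − 11)(120) = 3600.

Total surplus = 5040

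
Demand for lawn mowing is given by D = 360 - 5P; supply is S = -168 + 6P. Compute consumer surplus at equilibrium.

Consumer surplus = 1440

Equilibrium: 360 - 5P = -168 + 6P gives P* = 48, Q* = 120.
Demand choke price (D = 0): P = 72.
CS = ½(72 − 48)(120) = 1440.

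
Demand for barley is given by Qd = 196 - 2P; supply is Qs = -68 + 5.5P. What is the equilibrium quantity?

Set Qd = Qs: 196 - 2P = -68 + 5.5P.
264 = 7.5P, so P* = 35.2.
Q* = 196 − 2(35.2) = 125.6.

Q* = 125.6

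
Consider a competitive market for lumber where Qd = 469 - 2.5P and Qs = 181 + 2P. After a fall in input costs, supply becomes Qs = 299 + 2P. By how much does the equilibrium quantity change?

Original equilibrium: P* = 64, Q* = 309.
New equilibrium: 469 - 2.5P = 299 + 2P, so 170 = 4.5P and P' = 340/9; Q' = 469 − 2.5(340/9) = 3371/9.
Change in quantity: 3371/9 − 309 = 590/9.

ΔQ = 590/9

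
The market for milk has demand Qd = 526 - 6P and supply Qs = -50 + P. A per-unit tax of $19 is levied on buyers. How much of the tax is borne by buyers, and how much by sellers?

Pre-tax equilibrium: P* = 576/7, Q* = 226/7.
Tax on buyers shifts demand to Qd = 526 − 6(P + 19) = 412 - 6P.
412 - 6P = -50 + P gives seller price Ps = 66; buyers pay Pb = 66 + 19 = 85.
New quantity: Q = 526 − 6(85) = 16.
Buyer burden = 85 − 576/7 = 19/7; seller burden = 576/7 − 66 = 114/7.

Buyers bear 19/7, sellers bear 114/7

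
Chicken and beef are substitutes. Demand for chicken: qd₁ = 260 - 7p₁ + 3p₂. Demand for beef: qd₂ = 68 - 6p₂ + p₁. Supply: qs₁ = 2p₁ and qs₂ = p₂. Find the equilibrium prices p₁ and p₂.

p₁ = 506/15, p₂ = 218/15

Market 1: 260 - 7p₁ + 3p₂ = 2p₁ → 9p₁ - 3p₂ = 260.
Market 2: 7p₂ - p₁ = 68.
Eliminating p₂: 7×(1) + 3×(2) gives 60p₁ = 2024, so p₁ = 506/15.
Back-substitute into (2): p₂ = (68 + 1×506/15) / 7 = 218/15.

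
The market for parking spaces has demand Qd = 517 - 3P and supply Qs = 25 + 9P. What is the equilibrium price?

Set Qd = Qs: 517 - 3P = 25 + 9P.
492 = 12P, so P* = 41.
Q* = 517 − 3(41) = 394.

P* = 41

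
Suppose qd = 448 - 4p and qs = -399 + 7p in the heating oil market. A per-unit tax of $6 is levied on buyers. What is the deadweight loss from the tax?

Deadweight loss = 504/11

Pre-tax equilibrium: p* = 77, q* = 140.
Tax on buyers shifts demand to qd = 448 − 4(p + 6) = 424 - 4p.
424 - 4p = -399 + 7p gives seller price ps = 823/11; buyers pay pb = 823/11 + 6 = 889/11.
New quantity: q = 448 − 4(889/11) = 1372/11.
DWL = ½ × 6 × (140 − 1372/11) = 504/11.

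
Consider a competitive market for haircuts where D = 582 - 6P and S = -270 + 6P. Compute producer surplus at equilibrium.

Equilibrium: 582 - 6P = -270 + 6P gives P* = 71, Q* = 156.
Supply starts at P = 45 (where S = 0).
PS = ½(71 − 45)(156) = 2028.

Producer surplus = 2028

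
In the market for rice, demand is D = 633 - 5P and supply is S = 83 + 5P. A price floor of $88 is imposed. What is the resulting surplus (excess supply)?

Equilibrium price would be P* = 55, so the floor at 88 binds.
At P = 88: D = 193, S = 523.
Surplus = 523 − 193 = 330.

Surplus = 330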